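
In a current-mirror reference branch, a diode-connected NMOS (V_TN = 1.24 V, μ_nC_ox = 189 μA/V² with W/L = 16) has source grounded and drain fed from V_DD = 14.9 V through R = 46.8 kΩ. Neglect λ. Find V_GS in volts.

With gate tied to drain, V_GS = V_DS ≥ V_GS − V_TN, so the device is in saturation.
k_n = μ_nC_ox · (W/L) = 3.024 mA/V².
KCL at the drain: ½ k_n (V_GS − V_TN)² = (V_DD − V_GS)/R.
Let x = V_GS − 1.24. Then 70.8 x² + x − 13.66 = 0, giving x = 0.432 V (positive root), so V_GS = 1.67 V.
I_D = (V_DD − V_GS)/R = (14.9 − 1.67) / 46.8 = 0.283 mA.

V_GS = 1.67 V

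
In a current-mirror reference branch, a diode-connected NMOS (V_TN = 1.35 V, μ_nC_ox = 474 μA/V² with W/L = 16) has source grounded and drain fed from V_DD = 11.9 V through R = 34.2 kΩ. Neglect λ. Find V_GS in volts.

V_GS = 1.63 V

With gate tied to drain, V_GS = V_DS ≥ V_GS − V_TN, so the device is in saturation.
k_n = μ_nC_ox · (W/L) = 7.584 mA/V².
KCL at the drain: ½ k_n (V_GS − V_TN)² = (V_DD − V_GS)/R.
Let x = V_GS − 1.35. Then 130 x² + x − 10.55 = 0, giving x = 0.281 V (positive root), so V_GS = 1.63 V.
I_D = (V_DD − V_GS)/R = (11.9 − 1.63) / 34.2 = 0.3 mA.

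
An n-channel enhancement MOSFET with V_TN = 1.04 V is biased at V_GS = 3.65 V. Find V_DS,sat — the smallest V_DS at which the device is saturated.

The boundary between triode and saturation is V_DS = V_GS − V_TN = V_ov.
V_ov = 3.65 − 1.04 = 2.61 V.

V_DS,sat = 2.61 V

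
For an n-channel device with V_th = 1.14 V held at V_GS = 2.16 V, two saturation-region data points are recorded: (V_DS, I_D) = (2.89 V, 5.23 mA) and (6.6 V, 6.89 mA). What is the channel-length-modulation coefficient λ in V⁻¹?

λ = 0.114 V⁻¹

With V_GS fixed, I_D ∝ (1 + λ V_DS) in saturation, so I_D2/I_D1 = (1 + λ V_DS2)/(1 + λ V_DS1).
6.89/5.23 = 1.317 = (1 + 6.6 λ)/(1 + 2.89 λ).
Solving: λ (I_D1 V_DS2 − I_D2 V_DS1) = I_D2 − I_D1, so λ = (6.89 − 5.23) / (5.23 × 6.6 − 6.89 × 2.89) = 1.66 / 14.6 = 0.114 V⁻¹.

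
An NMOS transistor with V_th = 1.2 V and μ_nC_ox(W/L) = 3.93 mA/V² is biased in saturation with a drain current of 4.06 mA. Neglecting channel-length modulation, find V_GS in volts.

V_GS = 2.64 V

In saturation I_D = ½ k_n (V_GS − V_th)², so V_GS − V_th = √(2 I_D / k_n) = √(2 × 4.06 / 3.93) = 1.44 V.
V_GS = 1.2 + 1.44 = 2.64 V.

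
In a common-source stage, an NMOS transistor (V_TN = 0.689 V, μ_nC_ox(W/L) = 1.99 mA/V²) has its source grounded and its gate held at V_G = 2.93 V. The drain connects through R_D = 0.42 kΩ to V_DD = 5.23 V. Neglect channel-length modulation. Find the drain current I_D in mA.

I_D = 5.00 mA

V_GS = V_G = 2.93 V, so V_ov = 2.93 − 0.689 = 2.24 V.
Assume saturation: I_D = ½ k_n V_ov² = 0.5 × 1.99 × 2.24² = 5 mA, giving V_DS = V_DD − I_D R_D = 5.23 − 5 × 0.42 = 3.13 V.
V_DS = 3.13 V ≥ V_ov = 2.24 V, confirming saturation.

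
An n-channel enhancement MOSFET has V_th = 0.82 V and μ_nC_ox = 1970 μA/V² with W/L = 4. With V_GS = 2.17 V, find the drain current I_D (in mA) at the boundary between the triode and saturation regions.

At the boundary V_DS = V_ov = V_GS − V_th = 2.17 − 0.82 = 1.35 V.
k_n = μ_nC_ox · (W/L) = 7.88 mA/V².
I_D = ½ k_n V_ov² = 0.5 × 7.88 × 1.35² = 7.18 mA.

I_D = 7.18 mA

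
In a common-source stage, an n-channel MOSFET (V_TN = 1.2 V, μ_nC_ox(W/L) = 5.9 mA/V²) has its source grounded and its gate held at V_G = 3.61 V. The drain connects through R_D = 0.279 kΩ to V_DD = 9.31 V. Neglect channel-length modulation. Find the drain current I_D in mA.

V_GS = V_G = 3.61 V, so V_ov = 3.61 − 1.2 = 2.41 V.
Assume saturation: I_D = ½ k_n V_ov² = 0.5 × 5.9 × 2.41² = 17.1 mA, giving V_DS = V_DD − I_D R_D = 9.31 − 17.1 × 0.279 = 4.53 V.
V_DS = 4.53 V ≥ V_ov = 2.41 V, confirming saturation.

I_D = 17.1 mA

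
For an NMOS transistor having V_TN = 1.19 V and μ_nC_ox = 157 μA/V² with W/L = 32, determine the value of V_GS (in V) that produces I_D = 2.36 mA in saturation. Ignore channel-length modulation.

k_n = μ_nC_ox · (W/L) = 5.024 mA/V².
In saturation I_D = ½ k_n (V_GS − V_TN)², so V_GS − V_TN = √(2 I_D / k_n) = √(2 × 2.36 / 5.024) = 0.969 V.
V_GS = 1.19 + 0.969 = 2.16 V.

V_GS = 2.16 V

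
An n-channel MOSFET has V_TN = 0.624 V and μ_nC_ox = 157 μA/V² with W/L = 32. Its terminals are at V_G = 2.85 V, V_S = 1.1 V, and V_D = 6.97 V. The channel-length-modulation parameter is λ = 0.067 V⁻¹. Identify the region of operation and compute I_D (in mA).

Saturation; I_D = 4.44 mA

V_GS = V_G − V_S = 2.85 − 1.1 = 1.75 V; V_DS = V_D − V_S = 6.97 − 1.1 = 5.87 V.
k_n = μ_nC_ox · (W/L) = 5.024 mA/V².
V_ov = V_GS − V_TN = 1.75 − 0.624 = 1.13 V.
Since V_DS = 5.87 V ≥ V_ov = 1.13 V, the device is in saturation.
I_D = ½ k_n V_ov² (1 + λ V_DS) = 0.5 × 5.024 × 1.13² × (1 + 0.067 × 5.87) = 4.44 mA.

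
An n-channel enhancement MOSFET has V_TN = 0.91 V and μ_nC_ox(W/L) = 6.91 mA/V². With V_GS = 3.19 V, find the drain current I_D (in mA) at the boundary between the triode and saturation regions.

At the boundary V_DS = V_ov = V_GS − V_TN = 3.19 − 0.91 = 2.28 V.
I_D = ½ k_n V_ov² = 0.5 × 6.91 × 2.28² = 18 mA.

I_D = 18.0 mA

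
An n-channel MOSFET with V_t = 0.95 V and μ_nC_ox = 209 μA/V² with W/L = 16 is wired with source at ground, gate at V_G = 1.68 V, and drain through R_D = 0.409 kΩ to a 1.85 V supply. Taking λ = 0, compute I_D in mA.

V_GS = V_G = 1.68 V, so V_ov = 1.68 − 0.95 = 0.73 V.
k_n = μ_nC_ox · (W/L) = 3.344 mA/V².
Assume saturation: I_D = ½ k_n V_ov² = 0.5 × 3.344 × 0.73² = 0.891 mA, giving V_DS = V_DD − I_D R_D = 1.85 − 0.891 × 0.409 = 1.49 V.
V_DS = 1.49 V ≥ V_ov = 0.73 V, confirming saturation.

I_D = 0.891 mA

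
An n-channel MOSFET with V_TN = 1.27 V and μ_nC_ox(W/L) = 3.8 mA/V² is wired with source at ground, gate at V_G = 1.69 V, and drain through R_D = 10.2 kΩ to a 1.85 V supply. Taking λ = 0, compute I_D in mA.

V_GS = V_G = 1.69 V, so V_ov = 1.69 − 1.27 = 0.42 V.
Assume saturation: I_D = ½ k_n V_ov² = 0.5 × 3.8 × 0.42² = 0.335 mA, giving V_DS = V_DD − I_D R_D = 1.85 − 0.335 × 10.2 = -1.57 V.
But -1.57 V < V_ov = 0.42 V, so the device is actually in triode.
In triode I_D = k_n[V_ov V_DS − ½ V_DS²] and I_D = (V_DD − V_DS)/R_D. Equating: 19.4 V_DS² − 17.28 V_DS + 1.85 = 0, giving V_DS = 0.124 V (the root below V_ov).
I_D = (1.85 − 0.124) / 10.2 = 0.169 mA.

I_D = 0.169 mA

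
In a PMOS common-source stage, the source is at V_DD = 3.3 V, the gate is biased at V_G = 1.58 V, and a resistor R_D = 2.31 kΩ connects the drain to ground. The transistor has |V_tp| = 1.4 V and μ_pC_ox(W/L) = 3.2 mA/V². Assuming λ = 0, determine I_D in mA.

I_D = 0.164 mA

V_SG = V_DD − V_G = 3.3 − 1.58 = 1.72 V, so V_ov = 1.72 − 1.4 = 0.32 V.
Assume saturation: I_D = ½ k_p V_ov² = 0.5 × 3.2 × 0.32² = 0.164 mA, giving V_SD = V_DD − I_D R_D = 3.3 − 0.164 × 2.31 = 2.92 V.
V_SD = 2.92 V ≥ V_ov = 0.32 V, confirming saturation.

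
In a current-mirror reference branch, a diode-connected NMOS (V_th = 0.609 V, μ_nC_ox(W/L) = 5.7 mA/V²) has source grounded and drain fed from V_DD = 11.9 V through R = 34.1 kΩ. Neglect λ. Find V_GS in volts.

V_GS = 0.945 V

With gate tied to drain, V_GS = V_DS ≥ V_GS − V_th, so the device is in saturation.
KCL at the drain: ½ k_n (V_GS − V_th)² = (V_DD − V_GS)/R.
Let x = V_GS − 0.609. Then 97.2 x² + x − 11.29 = 0, giving x = 0.336 V (positive root), so V_GS = 0.945 V.
I_D = (V_DD − V_GS)/R = (11.9 − 0.945) / 34.1 = 0.321 mA.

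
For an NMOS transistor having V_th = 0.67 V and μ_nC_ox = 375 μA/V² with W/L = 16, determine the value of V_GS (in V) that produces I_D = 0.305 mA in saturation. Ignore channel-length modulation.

k_n = μ_nC_ox · (W/L) = 6 mA/V².
In saturation I_D = ½ k_n (V_GS − V_th)², so V_GS − V_th = √(2 I_D / k_n) = √(2 × 0.305 / 6) = 0.319 V.
V_GS = 0.67 + 0.319 = 0.989 V.

V_GS = 0.989 V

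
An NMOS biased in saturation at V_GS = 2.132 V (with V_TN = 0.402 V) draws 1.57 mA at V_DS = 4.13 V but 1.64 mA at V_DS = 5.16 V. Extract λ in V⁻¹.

With V_GS fixed, I_D ∝ (1 + λ V_DS) in saturation, so I_D2/I_D1 = (1 + λ V_DS2)/(1 + λ V_DS1).
1.64/1.57 = 1.045 = (1 + 5.16 λ)/(1 + 4.13 λ).
Solving: λ (I_D1 V_DS2 − I_D2 V_DS1) = I_D2 − I_D1, so λ = (1.64 − 1.57) / (1.57 × 5.16 − 1.64 × 4.13) = 0.07 / 1.33 = 0.0527 V⁻¹.

λ = 0.0527 V⁻¹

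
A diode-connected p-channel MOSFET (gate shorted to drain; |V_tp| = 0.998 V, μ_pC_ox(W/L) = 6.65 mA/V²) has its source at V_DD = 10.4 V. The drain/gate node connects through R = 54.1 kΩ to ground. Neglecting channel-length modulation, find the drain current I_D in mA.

I_D = 0.170 mA

With gate tied to drain, V_SG = V_SD ≥ V_SG − |V_tp|, so the device is in saturation.
KCL at the drain: ½ k_p (V_SG − |V_tp|)² = (V_DD − V_SG)/R.
Let x = V_SG − 0.998. Then 180 x² + x − 9.402 = 0, giving x = 0.226 V (positive root), so V_SG = 1.22 V.
I_D = (V_DD − V_SG)/R = (10.4 − 1.22) / 54.1 = 0.17 mA.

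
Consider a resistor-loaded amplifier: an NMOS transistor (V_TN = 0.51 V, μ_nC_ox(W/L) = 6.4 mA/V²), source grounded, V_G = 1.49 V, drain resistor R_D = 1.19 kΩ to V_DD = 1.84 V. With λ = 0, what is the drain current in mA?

V_GS = V_G = 1.49 V, so V_ov = 1.49 − 0.51 = 0.98 V.
Assume saturation: I_D = ½ k_n V_ov² = 0.5 × 6.4 × 0.98² = 3.07 mA, giving V_DS = V_DD − I_D R_D = 1.84 − 3.07 × 1.19 = -1.82 V.
But -1.82 V < V_ov = 0.98 V, so the device is actually in triode.
In triode I_D = k_n[V_ov V_DS − ½ V_DS²] and I_D = (V_DD − V_DS)/R_D. Equating: 3.81 V_DS² − 8.464 V_DS + 1.84 = 0, giving V_DS = 0.244 V (the root below V_ov).
I_D = (1.84 − 0.244) / 1.19 = 1.34 mA.

I_D = 1.34 mA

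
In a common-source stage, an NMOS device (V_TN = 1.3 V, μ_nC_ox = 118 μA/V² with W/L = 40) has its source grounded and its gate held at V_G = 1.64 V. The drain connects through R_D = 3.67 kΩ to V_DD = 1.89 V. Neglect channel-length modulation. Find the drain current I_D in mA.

V_GS = V_G = 1.64 V, so V_ov = 1.64 − 1.3 = 0.34 V.
k_n = μ_nC_ox · (W/L) = 4.72 mA/V².
Assume saturation: I_D = ½ k_n V_ov² = 0.5 × 4.72 × 0.34² = 0.273 mA, giving V_DS = V_DD − I_D R_D = 1.89 − 0.273 × 3.67 = 0.889 V.
V_DS = 0.889 V ≥ V_ov = 0.34 V, confirming saturation.

I_D = 0.273 mA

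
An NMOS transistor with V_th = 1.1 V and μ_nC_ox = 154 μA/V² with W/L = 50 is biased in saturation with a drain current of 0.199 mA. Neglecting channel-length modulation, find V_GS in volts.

V_GS = 1.33 V

k_n = μ_nC_ox · (W/L) = 7.7 mA/V².
In saturation I_D = ½ k_n (V_GS − V_th)², so V_GS − V_th = √(2 I_D / k_n) = √(2 × 0.199 / 7.7) = 0.227 V.
V_GS = 1.1 + 0.227 = 1.33 V.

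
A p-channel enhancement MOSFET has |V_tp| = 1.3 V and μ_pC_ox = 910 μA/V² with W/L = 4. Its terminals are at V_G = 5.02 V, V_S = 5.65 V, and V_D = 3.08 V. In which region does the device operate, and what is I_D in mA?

V_SG = V_S − V_G = 5.65 − 5.02 = 0.63 V; V_SD = V_S − V_D = 5.65 − 3.08 = 2.57 V.
V_SG = 0.63 V < |V_tp| = 1.3 V, so the transistor is in cutoff.

Cutoff; I_D = 0 mA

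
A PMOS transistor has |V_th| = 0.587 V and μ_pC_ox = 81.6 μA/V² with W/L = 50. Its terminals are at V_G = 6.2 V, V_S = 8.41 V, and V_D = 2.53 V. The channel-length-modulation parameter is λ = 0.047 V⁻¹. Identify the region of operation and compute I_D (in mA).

Saturation; I_D = 6.86 mA

V_SG = V_S − V_G = 8.41 − 6.2 = 2.21 V; V_SD = V_S − V_D = 8.41 − 2.53 = 5.88 V.
k_p = μ_pC_ox · (W/L) = 4.08 mA/V².
V_ov = V_SG − |V_th| = 2.21 − 0.587 = 1.62 V.
Since V_SD = 5.88 V ≥ V_ov = 1.62 V, the device is in saturation.
I_D = ½ k_p V_ov² (1 + λ V_SD) = 0.5 × 4.08 × 1.62² × (1 + 0.047 × 5.88) = 6.86 mA.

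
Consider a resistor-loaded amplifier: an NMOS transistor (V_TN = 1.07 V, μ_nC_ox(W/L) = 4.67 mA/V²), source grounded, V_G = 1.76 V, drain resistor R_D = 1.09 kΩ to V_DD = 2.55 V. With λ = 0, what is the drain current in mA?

V_GS = V_G = 1.76 V, so V_ov = 1.76 − 1.07 = 0.69 V.
Assume saturation: I_D = ½ k_n V_ov² = 0.5 × 4.67 × 0.69² = 1.11 mA, giving V_DS = V_DD − I_D R_D = 2.55 − 1.11 × 1.09 = 1.34 V.
V_DS = 1.34 V ≥ V_ov = 0.69 V, confirming saturation.

I_D = 1.11 mA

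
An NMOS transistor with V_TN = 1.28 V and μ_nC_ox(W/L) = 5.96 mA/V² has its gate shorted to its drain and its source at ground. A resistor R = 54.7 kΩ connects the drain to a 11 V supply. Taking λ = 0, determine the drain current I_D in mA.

I_D = 0.173 mA

With gate tied to drain, V_GS = V_DS ≥ V_GS − V_TN, so the device is in saturation.
KCL at the drain: ½ k_n (V_GS − V_TN)² = (V_DD − V_GS)/R.
Let x = V_GS − 1.28. Then 163 x² + x − 9.72 = 0, giving x = 0.241 V (positive root), so V_GS = 1.52 V.
I_D = (V_DD − V_GS)/R = (11 − 1.52) / 54.7 = 0.173 mA.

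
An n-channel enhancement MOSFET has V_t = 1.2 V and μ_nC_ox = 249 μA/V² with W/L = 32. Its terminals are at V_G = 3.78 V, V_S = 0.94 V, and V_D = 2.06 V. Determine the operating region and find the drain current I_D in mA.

V_GS = V_G − V_S = 3.78 − 0.94 = 2.84 V; V_DS = V_D − V_S = 2.06 − 0.94 = 1.12 V.
k_n = μ_nC_ox · (W/L) = 7.968 mA/V².
V_ov = V_GS − V_t = 2.84 − 1.2 = 1.64 V.
Since V_DS = 1.12 V < V_ov = 1.64 V, the device is in the triode region.
I_D = k_n [V_ov · V_DS − ½ V_DS²] = 7.968 × [1.64 × 1.12 − 0.5 × 1.12²] = 9.64 mA.

Triode; I_D = 9.64 mA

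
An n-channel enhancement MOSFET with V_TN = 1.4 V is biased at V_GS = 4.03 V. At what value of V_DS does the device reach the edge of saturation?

The boundary between triode and saturation is V_DS = V_GS − V_TN = V_ov.
V_ov = 4.03 − 1.4 = 2.63 V.

V_DS,sat = 2.63 V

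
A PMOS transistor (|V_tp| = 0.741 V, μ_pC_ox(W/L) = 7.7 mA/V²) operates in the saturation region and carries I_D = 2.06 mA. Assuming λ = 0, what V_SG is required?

V_SG = 1.47 V

In saturation I_D = ½ k_p (V_SG − |V_tp|)², so V_SG − |V_tp| = √(2 I_D / k_p) = √(2 × 2.06 / 7.7) = 0.731 V.
V_SG = 0.741 + 0.731 = 1.47 V.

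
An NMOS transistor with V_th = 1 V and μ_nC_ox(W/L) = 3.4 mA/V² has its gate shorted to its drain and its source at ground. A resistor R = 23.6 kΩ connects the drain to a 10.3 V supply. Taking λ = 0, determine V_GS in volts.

With gate tied to drain, V_GS = V_DS ≥ V_GS − V_th, so the device is in saturation.
KCL at the drain: ½ k_n (V_GS − V_th)² = (V_DD − V_GS)/R.
Let x = V_GS − 1. Then 40.1 x² + x − 9.3 = 0, giving x = 0.469 V (positive root), so V_GS = 1.47 V.
I_D = (V_DD − V_GS)/R = (10.3 − 1.47) / 23.6 = 0.374 mA.

V_GS = 1.47 V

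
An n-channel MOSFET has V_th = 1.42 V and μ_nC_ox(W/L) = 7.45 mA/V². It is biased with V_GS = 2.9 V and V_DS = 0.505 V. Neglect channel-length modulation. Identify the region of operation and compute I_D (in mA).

V_ov = V_GS − V_th = 2.9 − 1.42 = 1.48 V.
Since V_DS = 0.505 V < V_ov = 1.48 V, the device is in the triode region.
I_D = k_n [V_ov · V_DS − ½ V_DS²] = 7.45 × [1.48 × 0.505 − 0.5 × 0.505²] = 4.62 mA.

Triode; I_D = 4.62 mA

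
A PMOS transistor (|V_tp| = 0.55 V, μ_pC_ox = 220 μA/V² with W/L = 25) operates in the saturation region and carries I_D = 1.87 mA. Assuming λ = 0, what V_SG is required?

k_p = μ_pC_ox · (W/L) = 5.5 mA/V².
In saturation I_D = ½ k_p (V_SG − |V_tp|)², so V_SG − |V_tp| = √(2 I_D / k_p) = √(2 × 1.87 / 5.5) = 0.825 V.
V_SG = 0.55 + 0.825 = 1.37 V.

V_SG = 1.37 V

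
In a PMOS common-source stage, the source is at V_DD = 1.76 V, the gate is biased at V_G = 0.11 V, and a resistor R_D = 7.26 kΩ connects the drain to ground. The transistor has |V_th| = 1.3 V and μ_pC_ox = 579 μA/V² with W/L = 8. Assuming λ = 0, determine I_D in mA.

V_SG = V_DD − V_G = 1.76 − 0.11 = 1.65 V, so V_ov = 1.65 − 1.3 = 0.35 V.
k_p = μ_pC_ox · (W/L) = 4.632 mA/V².
Assume saturation: I_D = ½ k_p V_ov² = 0.5 × 4.632 × 0.35² = 0.284 mA, giving V_SD = V_DD − I_D R_D = 1.76 − 0.284 × 7.26 = -0.3 V.
But -0.3 V < V_ov = 0.35 V, so the device is actually in triode.
In triode I_D = k_p[V_ov V_SD − ½ V_SD²] and I_D = (V_DD − V_SD)/R_D. Equating: 16.8 V_SD² − 12.77 V_SD + 1.76 = 0, giving V_SD = 0.181 V (the root below V_ov).
I_D = (1.76 − 0.181) / 7.26 = 0.218 mA.

I_D = 0.218 mA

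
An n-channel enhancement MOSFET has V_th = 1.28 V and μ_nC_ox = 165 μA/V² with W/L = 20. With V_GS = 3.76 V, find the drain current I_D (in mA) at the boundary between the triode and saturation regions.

At the boundary V_DS = V_ov = V_GS − V_th = 3.76 − 1.28 = 2.48 V.
k_n = μ_nC_ox · (W/L) = 3.3 mA/V².
I_D = ½ k_n V_ov² = 0.5 × 3.3 × 2.48² = 10.1 mA.

I_D = 10.1 mA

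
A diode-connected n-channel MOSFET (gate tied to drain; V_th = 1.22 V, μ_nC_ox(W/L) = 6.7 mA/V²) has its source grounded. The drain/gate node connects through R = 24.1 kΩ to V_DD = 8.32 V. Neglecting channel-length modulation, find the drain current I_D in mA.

I_D = 0.283 mA

With gate tied to drain, V_GS = V_DS ≥ V_GS − V_th, so the device is in saturation.
KCL at the drain: ½ k_n (V_GS − V_th)² = (V_DD − V_GS)/R.
Let x = V_GS − 1.22. Then 80.7 x² + x − 7.1 = 0, giving x = 0.29 V (positive root), so V_GS = 1.51 V.
I_D = (V_DD − V_GS)/R = (8.32 − 1.51) / 24.1 = 0.283 mA.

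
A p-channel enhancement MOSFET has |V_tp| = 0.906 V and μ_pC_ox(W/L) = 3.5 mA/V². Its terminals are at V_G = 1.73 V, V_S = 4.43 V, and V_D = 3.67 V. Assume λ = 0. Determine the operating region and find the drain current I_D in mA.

Triode; I_D = 3.76 mA

V_SG = V_S − V_G = 4.43 − 1.73 = 2.7 V; V_SD = V_S − V_D = 4.43 − 3.67 = 0.76 V.
V_ov = V_SG − |V_tp| = 2.7 − 0.906 = 1.79 V.
Since V_SD = 0.76 V < V_ov = 1.79 V, the device is in the triode region.
I_D = k_p [V_ov · V_SD − ½ V_SD²] = 3.5 × [1.79 × 0.76 − 0.5 × 0.76²] = 3.76 mA.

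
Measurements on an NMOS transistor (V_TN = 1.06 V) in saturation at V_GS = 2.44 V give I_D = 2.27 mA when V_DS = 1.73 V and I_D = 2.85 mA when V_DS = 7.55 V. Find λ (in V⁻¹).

λ = 0.0475 V⁻¹

With V_GS fixed, I_D ∝ (1 + λ V_DS) in saturation, so I_D2/I_D1 = (1 + λ V_DS2)/(1 + λ V_DS1).
2.85/2.27 = 1.256 = (1 + 7.55 λ)/(1 + 1.73 λ).
Solving: λ (I_D1 V_DS2 − I_D2 V_DS1) = I_D2 − I_D1, so λ = (2.85 − 2.27) / (2.27 × 7.55 − 2.85 × 1.73) = 0.58 / 12.2 = 0.0475 V⁻¹.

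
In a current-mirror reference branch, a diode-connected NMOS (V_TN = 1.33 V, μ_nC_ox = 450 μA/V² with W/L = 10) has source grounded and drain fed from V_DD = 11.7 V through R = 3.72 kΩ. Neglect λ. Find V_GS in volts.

With gate tied to drain, V_GS = V_DS ≥ V_GS − V_TN, so the device is in saturation.
k_n = μ_nC_ox · (W/L) = 4.5 mA/V².
KCL at the drain: ½ k_n (V_GS − V_TN)² = (V_DD − V_GS)/R.
Let x = V_GS − 1.33. Then 8.37 x² + x − 10.37 = 0, giving x = 1.05 V (positive root), so V_GS = 2.38 V.
I_D = (V_DD − V_GS)/R = (11.7 − 2.38) / 3.72 = 2.5 mA.

V_GS = 2.38 V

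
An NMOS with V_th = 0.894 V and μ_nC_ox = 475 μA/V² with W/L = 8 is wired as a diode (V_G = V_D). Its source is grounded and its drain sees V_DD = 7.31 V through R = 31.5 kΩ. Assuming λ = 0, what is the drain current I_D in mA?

I_D = 0.194 mA

With gate tied to drain, V_GS = V_DS ≥ V_GS − V_th, so the device is in saturation.
k_n = μ_nC_ox · (W/L) = 3.8 mA/V².
KCL at the drain: ½ k_n (V_GS − V_th)² = (V_DD − V_GS)/R.
Let x = V_GS − 0.894. Then 59.8 x² + x − 6.416 = 0, giving x = 0.319 V (positive root), so V_GS = 1.21 V.
I_D = (V_DD − V_GS)/R = (7.31 − 1.21) / 31.5 = 0.194 mA.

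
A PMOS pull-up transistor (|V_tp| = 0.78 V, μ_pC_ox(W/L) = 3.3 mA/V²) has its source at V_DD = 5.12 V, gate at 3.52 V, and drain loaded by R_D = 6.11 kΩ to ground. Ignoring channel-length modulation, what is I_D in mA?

V_SG = V_DD − V_G = 5.12 − 3.52 = 1.6 V, so V_ov = 1.6 − 0.78 = 0.82 V.
Assume saturation: I_D = ½ k_p V_ov² = 0.5 × 3.3 × 0.82² = 1.11 mA, giving V_SD = V_DD − I_D R_D = 5.12 − 1.11 × 6.11 = -1.66 V.
But -1.66 V < V_ov = 0.82 V, so the device is actually in triode.
In triode I_D = k_p[V_ov V_SD − ½ V_SD²] and I_D = (V_DD − V_SD)/R_D. Equating: 10.1 V_SD² − 17.53 V_SD + 5.12 = 0, giving V_SD = 0.371 V (the root below V_ov).
I_D = (5.12 − 0.371) / 6.11 = 0.777 mA.

I_D = 0.777 mA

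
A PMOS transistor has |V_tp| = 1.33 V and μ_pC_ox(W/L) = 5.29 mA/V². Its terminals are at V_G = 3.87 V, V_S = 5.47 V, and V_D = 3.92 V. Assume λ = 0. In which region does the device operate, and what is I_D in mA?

V_SG = V_S − V_G = 5.47 − 3.87 = 1.6 V; V_SD = V_S − V_D = 5.47 − 3.92 = 1.55 V.
V_ov = V_SG − |V_tp| = 1.6 − 1.33 = 0.27 V.
Since V_SD = 1.55 V ≥ V_ov = 0.27 V, the device is in saturation.
I_D = ½ k_p V_ov² = 0.5 × 5.29 × 0.27² = 0.193 mA.

Saturation; I_D = 0.193 mA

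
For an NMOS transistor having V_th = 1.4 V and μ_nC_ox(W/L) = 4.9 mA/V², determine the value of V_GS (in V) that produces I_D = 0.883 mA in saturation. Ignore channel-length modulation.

V_GS = 2.00 V

In saturation I_D = ½ k_n (V_GS − V_th)², so V_GS − V_th = √(2 I_D / k_n) = √(2 × 0.883 / 4.9) = 0.6 V.
V_GS = 1.4 + 0.6 = 2 V.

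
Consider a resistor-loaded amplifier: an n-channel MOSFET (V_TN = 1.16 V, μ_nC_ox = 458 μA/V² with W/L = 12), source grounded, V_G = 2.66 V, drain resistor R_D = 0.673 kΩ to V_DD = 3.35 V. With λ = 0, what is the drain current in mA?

V_GS = V_G = 2.66 V, so V_ov = 2.66 − 1.16 = 1.5 V.
k_n = μ_nC_ox · (W/L) = 5.496 mA/V².
Assume saturation: I_D = ½ k_n V_ov² = 0.5 × 5.496 × 1.5² = 6.18 mA, giving V_DS = V_DD − I_D R_D = 3.35 − 6.18 × 0.673 = -0.811 V.
But -0.811 V < V_ov = 1.5 V, so the device is actually in triode.
In triode I_D = k_n[V_ov V_DS − ½ V_DS²] and I_D = (V_DD − V_DS)/R_D. Equating: 1.85 V_DS² − 6.548 V_DS + 3.35 = 0, giving V_DS = 0.62 V (the root below V_ov).
I_D = (3.35 − 0.62) / 0.673 = 4.06 mA.

I_D = 4.06 mA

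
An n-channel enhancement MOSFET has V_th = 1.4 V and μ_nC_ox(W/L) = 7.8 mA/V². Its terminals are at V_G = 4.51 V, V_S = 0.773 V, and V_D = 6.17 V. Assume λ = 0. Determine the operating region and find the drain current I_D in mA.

Saturation; I_D = 21.3 mA

V_GS = V_G − V_S = 4.51 − 0.773 = 3.74 V; V_DS = V_D − V_S = 6.17 − 0.773 = 5.4 V.
V_ov = V_GS − V_th = 3.74 − 1.4 = 2.34 V.
Since V_DS = 5.4 V ≥ V_ov = 2.34 V, the device is in saturation.
I_D = ½ k_n V_ov² = 0.5 × 7.8 × 2.34² = 21.3 mA.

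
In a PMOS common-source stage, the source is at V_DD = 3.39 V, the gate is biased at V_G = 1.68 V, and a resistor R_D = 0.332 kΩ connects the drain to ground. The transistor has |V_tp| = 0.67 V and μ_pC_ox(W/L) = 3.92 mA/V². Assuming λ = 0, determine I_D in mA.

I_D = 2.12 mA

V_SG = V_DD − V_G = 3.39 − 1.68 = 1.71 V, so V_ov = 1.71 − 0.67 = 1.04 V.
Assume saturation: I_D = ½ k_p V_ov² = 0.5 × 3.92 × 1.04² = 2.12 mA, giving V_SD = V_DD − I_D R_D = 3.39 − 2.12 × 0.332 = 2.69 V.
V_SD = 2.69 V ≥ V_ov = 1.04 V, confirming saturation.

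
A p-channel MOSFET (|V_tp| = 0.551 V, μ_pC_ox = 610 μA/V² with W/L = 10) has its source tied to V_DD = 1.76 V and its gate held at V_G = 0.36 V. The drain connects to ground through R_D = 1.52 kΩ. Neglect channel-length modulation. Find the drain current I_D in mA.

I_D = 1.01 mA

V_SG = V_DD − V_G = 1.76 − 0.36 = 1.4 V, so V_ov = 1.4 − 0.551 = 0.849 V.
k_p = μ_pC_ox · (W/L) = 6.1 mA/V².
Assume saturation: I_D = ½ k_p V_ov² = 0.5 × 6.1 × 0.849² = 2.2 mA, giving V_SD = V_DD − I_D R_D = 1.76 − 2.2 × 1.52 = -1.58 V.
But -1.58 V < V_ov = 0.849 V, so the device is actually in triode.
In triode I_D = k_p[V_ov V_SD − ½ V_SD²] and I_D = (V_DD − V_SD)/R_D. Equating: 4.64 V_SD² − 8.872 V_SD + 1.76 = 0, giving V_SD = 0.225 V (the root below V_ov).
I_D = (1.76 − 0.225) / 1.52 = 1.01 mA.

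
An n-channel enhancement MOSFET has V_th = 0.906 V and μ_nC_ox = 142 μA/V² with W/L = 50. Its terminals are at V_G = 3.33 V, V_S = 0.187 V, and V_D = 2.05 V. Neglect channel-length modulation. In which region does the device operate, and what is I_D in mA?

Triode; I_D = 17.3 mA

V_GS = V_G − V_S = 3.33 − 0.187 = 3.14 V; V_DS = V_D − V_S = 2.05 − 0.187 = 1.86 V.
k_n = μ_nC_ox · (W/L) = 7.1 mA/V².
V_ov = V_GS − V_th = 3.14 − 0.906 = 2.24 V.
Since V_DS = 1.86 V < V_ov = 2.24 V, the device is in the triode region.
I_D = k_n [V_ov · V_DS − ½ V_DS²] = 7.1 × [2.24 × 1.86 − 0.5 × 1.86²] = 17.3 mA.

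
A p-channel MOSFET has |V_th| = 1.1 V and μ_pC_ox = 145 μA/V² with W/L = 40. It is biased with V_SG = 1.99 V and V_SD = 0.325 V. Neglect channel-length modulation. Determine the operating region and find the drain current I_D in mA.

Triode; I_D = 1.37 mA

k_p = μ_pC_ox · (W/L) = 5.8 mA/V².
V_ov = V_SG − |V_th| = 1.99 − 1.1 = 0.89 V.
Since V_SD = 0.325 V < V_ov = 0.89 V, the device is in the triode region.
I_D = k_p [V_ov · V_SD − ½ V_SD²] = 5.8 × [0.89 × 0.325 − 0.5 × 0.325²] = 1.37 mA.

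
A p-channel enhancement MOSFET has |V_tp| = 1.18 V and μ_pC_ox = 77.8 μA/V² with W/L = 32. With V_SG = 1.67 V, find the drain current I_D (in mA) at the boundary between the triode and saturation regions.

At the boundary V_SD = V_ov = V_SG − |V_tp| = 1.67 − 1.18 = 0.49 V.
k_p = μ_pC_ox · (W/L) = 2.49 mA/V².
I_D = ½ k_p V_ov² = 0.5 × 2.49 × 0.49² = 0.299 mA.

I_D = 0.299 mA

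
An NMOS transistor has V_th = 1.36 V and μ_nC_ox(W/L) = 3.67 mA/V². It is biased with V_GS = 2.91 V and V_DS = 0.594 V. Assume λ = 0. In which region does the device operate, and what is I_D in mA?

Triode; I_D = 2.73 mA

V_ov = V_GS − V_th = 2.91 − 1.36 = 1.55 V.
Since V_DS = 0.594 V < V_ov = 1.55 V, the device is in the triode region.
I_D = k_n [V_ov · V_DS − ½ V_DS²] = 3.67 × [1.55 × 0.594 − 0.5 × 0.594²] = 2.73 mA.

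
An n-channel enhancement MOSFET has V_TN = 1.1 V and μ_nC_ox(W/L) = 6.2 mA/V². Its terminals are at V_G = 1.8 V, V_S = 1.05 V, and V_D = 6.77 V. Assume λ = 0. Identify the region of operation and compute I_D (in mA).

Cutoff; I_D = 0 mA

V_GS = V_G − V_S = 1.8 − 1.05 = 0.75 V; V_DS = V_D − V_S = 6.77 − 1.05 = 5.72 V.
V_GS = 0.75 V < V_TN = 1.1 V, so the transistor is in cutoff.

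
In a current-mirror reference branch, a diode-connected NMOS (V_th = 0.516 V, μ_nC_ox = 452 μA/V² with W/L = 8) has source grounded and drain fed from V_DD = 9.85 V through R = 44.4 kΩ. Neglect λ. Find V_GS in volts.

V_GS = 0.851 V

With gate tied to drain, V_GS = V_DS ≥ V_GS − V_th, so the device is in saturation.
k_n = μ_nC_ox · (W/L) = 3.616 mA/V².
KCL at the drain: ½ k_n (V_GS − V_th)² = (V_DD − V_GS)/R.
Let x = V_GS − 0.516. Then 80.3 x² + x − 9.334 = 0, giving x = 0.335 V (positive root), so V_GS = 0.851 V.
I_D = (V_DD − V_GS)/R = (9.85 − 0.851) / 44.4 = 0.203 mA.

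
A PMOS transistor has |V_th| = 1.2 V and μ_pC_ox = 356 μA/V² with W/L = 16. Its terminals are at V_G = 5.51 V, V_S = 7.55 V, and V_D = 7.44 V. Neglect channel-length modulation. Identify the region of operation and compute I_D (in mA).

V_SG = V_S − V_G = 7.55 − 5.51 = 2.04 V; V_SD = V_S − V_D = 7.55 − 7.44 = 0.11 V.
k_p = μ_pC_ox · (W/L) = 5.696 mA/V².
V_ov = V_SG − |V_th| = 2.04 − 1.2 = 0.84 V.
Since V_SD = 0.11 V < V_ov = 0.84 V, the device is in the triode region.
I_D = k_p [V_ov · V_SD − ½ V_SD²] = 5.696 × [0.84 × 0.11 − 0.5 × 0.11²] = 0.492 mA.

Triode; I_D = 0.492 mA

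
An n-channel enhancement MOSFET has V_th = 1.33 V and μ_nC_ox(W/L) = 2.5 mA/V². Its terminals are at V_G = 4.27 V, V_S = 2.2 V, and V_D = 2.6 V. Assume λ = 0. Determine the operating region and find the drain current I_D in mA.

V_GS = V_G − V_S = 4.27 − 2.2 = 2.07 V; V_DS = V_D − V_S = 2.6 − 2.2 = 0.4 V.
V_ov = V_GS − V_th = 2.07 − 1.33 = 0.74 V.
Since V_DS = 0.4 V < V_ov = 0.74 V, the device is in the triode region.
I_D = k_n [V_ov · V_DS − ½ V_DS²] = 2.5 × [0.74 × 0.4 − 0.5 × 0.4²] = 0.54 mA.

Triode; I_D = 0.540 mA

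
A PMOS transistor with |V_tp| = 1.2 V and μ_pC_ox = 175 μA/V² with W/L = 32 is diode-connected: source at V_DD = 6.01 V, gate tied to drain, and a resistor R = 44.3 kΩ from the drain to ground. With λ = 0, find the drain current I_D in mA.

I_D = 0.104 mA

With gate tied to drain, V_SG = V_SD ≥ V_SG − |V_tp|, so the device is in saturation.
k_p = μ_pC_ox · (W/L) = 5.6 mA/V².
KCL at the drain: ½ k_p (V_SG − |V_tp|)² = (V_DD − V_SG)/R.
Let x = V_SG − 1.2. Then 124 x² + x − 4.81 = 0, giving x = 0.193 V (positive root), so V_SG = 1.39 V.
I_D = (V_DD − V_SG)/R = (6.01 − 1.39) / 44.3 = 0.104 mA.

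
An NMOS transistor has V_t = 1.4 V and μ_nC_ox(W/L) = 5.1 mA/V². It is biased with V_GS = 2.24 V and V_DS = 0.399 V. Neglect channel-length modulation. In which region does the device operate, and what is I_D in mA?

V_ov = V_GS − V_t = 2.24 − 1.4 = 0.84 V.
Since V_DS = 0.399 V < V_ov = 0.84 V, the device is in the triode region.
I_D = k_n [V_ov · V_DS − ½ V_DS²] = 5.1 × [0.84 × 0.399 − 0.5 × 0.399²] = 1.3 mA.

Triode; I_D = 1.30 mA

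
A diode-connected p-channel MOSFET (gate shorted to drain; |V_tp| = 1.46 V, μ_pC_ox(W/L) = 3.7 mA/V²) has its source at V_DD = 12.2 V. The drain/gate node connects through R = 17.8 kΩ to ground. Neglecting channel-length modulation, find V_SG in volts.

V_SG = 2.02 V

With gate tied to drain, V_SG = V_SD ≥ V_SG − |V_tp|, so the device is in saturation.
KCL at the drain: ½ k_p (V_SG − |V_tp|)² = (V_DD − V_SG)/R.
Let x = V_SG − 1.46. Then 32.9 x² + x − 10.74 = 0, giving x = 0.556 V (positive root), so V_SG = 2.02 V.
I_D = (V_DD − V_SG)/R = (12.2 − 2.02) / 17.8 = 0.572 mA.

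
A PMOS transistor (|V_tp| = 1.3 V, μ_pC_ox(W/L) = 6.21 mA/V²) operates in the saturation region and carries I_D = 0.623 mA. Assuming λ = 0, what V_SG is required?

V_SG = 1.75 V

In saturation I_D = ½ k_p (V_SG − |V_tp|)², so V_SG − |V_tp| = √(2 I_D / k_p) = √(2 × 0.623 / 6.21) = 0.448 V.
V_SG = 1.3 + 0.448 = 1.75 V.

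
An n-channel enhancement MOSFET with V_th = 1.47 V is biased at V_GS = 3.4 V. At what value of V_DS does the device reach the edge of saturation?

The boundary between triode and saturation is V_DS = V_GS − V_th = V_ov.
V_ov = 3.4 − 1.47 = 1.93 V.

V_DS,sat = 1.93 V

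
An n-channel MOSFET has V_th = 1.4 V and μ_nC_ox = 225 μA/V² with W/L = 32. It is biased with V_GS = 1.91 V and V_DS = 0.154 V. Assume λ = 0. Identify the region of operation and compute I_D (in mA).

k_n = μ_nC_ox · (W/L) = 7.2 mA/V².
V_ov = V_GS − V_th = 1.91 − 1.4 = 0.51 V.
Since V_DS = 0.154 V < V_ov = 0.51 V, the device is in the triode region.
I_D = k_n [V_ov · V_DS − ½ V_DS²] = 7.2 × [0.51 × 0.154 − 0.5 × 0.154²] = 0.48 mA.

Triode; I_D = 0.480 mA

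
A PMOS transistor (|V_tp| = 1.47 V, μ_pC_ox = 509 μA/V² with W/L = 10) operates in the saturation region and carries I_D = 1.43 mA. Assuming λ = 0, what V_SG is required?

k_p = μ_pC_ox · (W/L) = 5.09 mA/V².
In saturation I_D = ½ k_p (V_SG − |V_tp|)², so V_SG − |V_tp| = √(2 I_D / k_p) = √(2 × 1.43 / 5.09) = 0.75 V.
V_SG = 1.47 + 0.75 = 2.22 V.

V_SG = 2.22 V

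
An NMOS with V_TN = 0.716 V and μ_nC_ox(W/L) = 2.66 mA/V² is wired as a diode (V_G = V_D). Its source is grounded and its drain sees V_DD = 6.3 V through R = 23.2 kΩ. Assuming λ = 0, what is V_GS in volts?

With gate tied to drain, V_GS = V_DS ≥ V_GS − V_TN, so the device is in saturation.
KCL at the drain: ½ k_n (V_GS − V_TN)² = (V_DD − V_GS)/R.
Let x = V_GS − 0.716. Then 30.9 x² + x − 5.584 = 0, giving x = 0.41 V (positive root), so V_GS = 1.13 V.
I_D = (V_DD − V_GS)/R = (6.3 − 1.13) / 23.2 = 0.223 mA.

V_GS = 1.13 V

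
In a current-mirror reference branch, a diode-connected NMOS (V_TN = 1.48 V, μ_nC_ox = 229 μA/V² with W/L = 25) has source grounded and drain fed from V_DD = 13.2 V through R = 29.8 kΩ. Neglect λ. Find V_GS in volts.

With gate tied to drain, V_GS = V_DS ≥ V_GS − V_TN, so the device is in saturation.
k_n = μ_nC_ox · (W/L) = 5.725 mA/V².
KCL at the drain: ½ k_n (V_GS − V_TN)² = (V_DD − V_GS)/R.
Let x = V_GS − 1.48. Then 85.3 x² + x − 11.72 = 0, giving x = 0.365 V (positive root), so V_GS = 1.84 V.
I_D = (V_DD − V_GS)/R = (13.2 − 1.84) / 29.8 = 0.381 mA.

V_GS = 1.84 V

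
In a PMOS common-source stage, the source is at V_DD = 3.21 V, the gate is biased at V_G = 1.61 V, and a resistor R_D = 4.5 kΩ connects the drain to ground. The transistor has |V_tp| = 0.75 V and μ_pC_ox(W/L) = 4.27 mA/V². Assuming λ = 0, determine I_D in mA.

V_SG = V_DD − V_G = 3.21 − 1.61 = 1.6 V, so V_ov = 1.6 − 0.75 = 0.85 V.
Assume saturation: I_D = ½ k_p V_ov² = 0.5 × 4.27 × 0.85² = 1.54 mA, giving V_SD = V_DD − I_D R_D = 3.21 − 1.54 × 4.5 = -3.73 V.
But -3.73 V < V_ov = 0.85 V, so the device is actually in triode.
In triode I_D = k_p[V_ov V_SD − ½ V_SD²] and I_D = (V_DD − V_SD)/R_D. Equating: 9.61 V_SD² − 17.33 V_SD + 3.21 = 0, giving V_SD = 0.21 V (the root below V_ov).
I_D = (3.21 − 0.21) / 4.5 = 0.667 mA.

I_D = 0.667 mA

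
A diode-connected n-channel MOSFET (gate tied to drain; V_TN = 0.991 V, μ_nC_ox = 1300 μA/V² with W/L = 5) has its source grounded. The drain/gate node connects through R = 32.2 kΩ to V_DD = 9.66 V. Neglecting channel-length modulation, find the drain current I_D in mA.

I_D = 0.260 mA

With gate tied to drain, V_GS = V_DS ≥ V_GS − V_TN, so the device is in saturation.
k_n = μ_nC_ox · (W/L) = 6.5 mA/V².
KCL at the drain: ½ k_n (V_GS − V_TN)² = (V_DD − V_GS)/R.
Let x = V_GS − 0.991. Then 105 x² + x − 8.669 = 0, giving x = 0.283 V (positive root), so V_GS = 1.27 V.
I_D = (V_DD − V_GS)/R = (9.66 − 1.27) / 32.2 = 0.26 mA.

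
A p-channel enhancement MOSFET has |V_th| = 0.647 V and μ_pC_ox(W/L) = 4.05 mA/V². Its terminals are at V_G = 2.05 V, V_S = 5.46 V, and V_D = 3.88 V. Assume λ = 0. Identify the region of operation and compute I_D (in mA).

Triode; I_D = 12.6 mA

V_SG = V_S − V_G = 5.46 − 2.05 = 3.41 V; V_SD = V_S − V_D = 5.46 − 3.88 = 1.58 V.
V_ov = V_SG − |V_th| = 3.41 − 0.647 = 2.76 V.
Since V_SD = 1.58 V < V_ov = 2.76 V, the device is in the triode region.
I_D = k_p [V_ov · V_SD − ½ V_SD²] = 4.05 × [2.76 × 1.58 − 0.5 × 1.58²] = 12.6 mA.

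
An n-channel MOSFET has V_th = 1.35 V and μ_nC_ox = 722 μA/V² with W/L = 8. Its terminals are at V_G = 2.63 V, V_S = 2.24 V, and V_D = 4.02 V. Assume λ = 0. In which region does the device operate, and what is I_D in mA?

V_GS = V_G − V_S = 2.63 − 2.24 = 0.39 V; V_DS = V_D − V_S = 4.02 − 2.24 = 1.78 V.
V_GS = 0.39 V < V_th = 1.35 V, so the transistor is in cutoff.

Cutoff; I_D = 0 mA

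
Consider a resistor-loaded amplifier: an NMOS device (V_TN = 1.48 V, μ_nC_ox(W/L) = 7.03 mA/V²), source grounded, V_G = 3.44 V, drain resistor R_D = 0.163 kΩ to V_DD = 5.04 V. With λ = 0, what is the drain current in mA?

V_GS = V_G = 3.44 V, so V_ov = 3.44 − 1.48 = 1.96 V.
Assume saturation: I_D = ½ k_n V_ov² = 0.5 × 7.03 × 1.96² = 13.5 mA, giving V_DS = V_DD − I_D R_D = 5.04 − 13.5 × 0.163 = 2.84 V.
V_DS = 2.84 V ≥ V_ov = 1.96 V, confirming saturation.

I_D = 13.5 mA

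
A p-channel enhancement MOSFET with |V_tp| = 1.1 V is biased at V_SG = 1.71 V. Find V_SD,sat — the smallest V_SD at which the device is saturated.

V_SD,sat = 0.610 V

The boundary between triode and saturation is V_SD = V_SG − |V_tp| = V_ov.
V_ov = 1.71 − 1.1 = 0.61 V.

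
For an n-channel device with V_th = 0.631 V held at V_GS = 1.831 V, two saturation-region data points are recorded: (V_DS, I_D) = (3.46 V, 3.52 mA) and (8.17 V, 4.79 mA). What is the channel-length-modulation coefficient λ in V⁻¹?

With V_GS fixed, I_D ∝ (1 + λ V_DS) in saturation, so I_D2/I_D1 = (1 + λ V_DS2)/(1 + λ V_DS1).
4.79/3.52 = 1.361 = (1 + 8.17 λ)/(1 + 3.46 λ).
Solving: λ (I_D1 V_DS2 − I_D2 V_DS1) = I_D2 − I_D1, so λ = (4.79 − 3.52) / (3.52 × 8.17 − 4.79 × 3.46) = 1.27 / 12.2 = 0.104 V⁻¹.

λ = 0.104 V⁻¹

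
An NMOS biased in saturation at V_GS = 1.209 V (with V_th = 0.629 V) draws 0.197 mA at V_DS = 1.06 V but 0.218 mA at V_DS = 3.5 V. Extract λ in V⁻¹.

With V_GS fixed, I_D ∝ (1 + λ V_DS) in saturation, so I_D2/I_D1 = (1 + λ V_DS2)/(1 + λ V_DS1).
0.218/0.197 = 1.107 = (1 + 3.5 λ)/(1 + 1.06 λ).
Solving: λ (I_D1 V_DS2 − I_D2 V_DS1) = I_D2 − I_D1, so λ = (0.218 − 0.197) / (0.197 × 3.5 − 0.218 × 1.06) = 0.021 / 0.458 = 0.0458 V⁻¹.

λ = 0.0458 V⁻¹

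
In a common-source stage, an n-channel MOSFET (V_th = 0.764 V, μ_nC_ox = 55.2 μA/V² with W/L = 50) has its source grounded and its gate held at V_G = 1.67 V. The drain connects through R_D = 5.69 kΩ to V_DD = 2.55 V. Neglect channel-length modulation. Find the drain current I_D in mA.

I_D = 0.416 mA

V_GS = V_G = 1.67 V, so V_ov = 1.67 − 0.764 = 0.906 V.
k_n = μ_nC_ox · (W/L) = 2.76 mA/V².
Assume saturation: I_D = ½ k_n V_ov² = 0.5 × 2.76 × 0.906² = 1.13 mA, giving V_DS = V_DD − I_D R_D = 2.55 − 1.13 × 5.69 = -3.9 V.
But -3.9 V < V_ov = 0.906 V, so the device is actually in triode.
In triode I_D = k_n[V_ov V_DS − ½ V_DS²] and I_D = (V_DD − V_DS)/R_D. Equating: 7.85 V_DS² − 15.23 V_DS + 2.55 = 0, giving V_DS = 0.185 V (the root below V_ov).
I_D = (2.55 − 0.185) / 5.69 = 0.416 mA.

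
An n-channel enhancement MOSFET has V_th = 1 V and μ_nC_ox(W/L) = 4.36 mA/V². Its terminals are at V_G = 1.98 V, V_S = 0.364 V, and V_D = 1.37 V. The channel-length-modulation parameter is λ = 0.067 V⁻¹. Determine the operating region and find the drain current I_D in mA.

Saturation; I_D = 0.883 mA

V_GS = V_G − V_S = 1.98 − 0.364 = 1.62 V; V_DS = V_D − V_S = 1.37 − 0.364 = 1.01 V.
V_ov = V_GS − V_th = 1.62 − 1 = 0.616 V.
Since V_DS = 1.01 V ≥ V_ov = 0.616 V, the device is in saturation.
I_D = ½ k_n V_ov² (1 + λ V_DS) = 0.5 × 4.36 × 0.616² × (1 + 0.067 × 1.01) = 0.883 mA.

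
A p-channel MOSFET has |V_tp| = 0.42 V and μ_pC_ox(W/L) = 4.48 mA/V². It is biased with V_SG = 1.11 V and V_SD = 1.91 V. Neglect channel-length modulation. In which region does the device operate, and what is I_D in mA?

Saturation; I_D = 1.07 mA

V_ov = V_SG − |V_tp| = 1.11 − 0.42 = 0.69 V.
Since V_SD = 1.91 V ≥ V_ov = 0.69 V, the device is in saturation.
I_D = ½ k_p V_ov² = 0.5 × 4.48 × 0.69² = 1.07 mA.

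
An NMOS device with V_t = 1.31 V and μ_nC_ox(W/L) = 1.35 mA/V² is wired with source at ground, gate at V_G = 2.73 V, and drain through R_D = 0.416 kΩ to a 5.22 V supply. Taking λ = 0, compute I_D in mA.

I_D = 1.36 mA

V_GS = V_G = 2.73 V, so V_ov = 2.73 − 1.31 = 1.42 V.
Assume saturation: I_D = ½ k_n V_ov² = 0.5 × 1.35 × 1.42² = 1.36 mA, giving V_DS = V_DD − I_D R_D = 5.22 − 1.36 × 0.416 = 4.65 V.
V_DS = 4.65 V ≥ V_ov = 1.42 V, confirming saturation.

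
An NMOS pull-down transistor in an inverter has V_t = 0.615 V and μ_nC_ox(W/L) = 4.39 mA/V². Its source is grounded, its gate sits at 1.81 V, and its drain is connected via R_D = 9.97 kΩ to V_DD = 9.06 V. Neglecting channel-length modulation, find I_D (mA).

V_GS = V_G = 1.81 V, so V_ov = 1.81 − 0.615 = 1.2 V.
Assume saturation: I_D = ½ k_n V_ov² = 0.5 × 4.39 × 1.2² = 3.13 mA, giving V_DS = V_DD − I_D R_D = 9.06 − 3.13 × 9.97 = -22.2 V.
But -22.2 V < V_ov = 1.2 V, so the device is actually in triode.
In triode I_D = k_n[V_ov V_DS − ½ V_DS²] and I_D = (V_DD − V_DS)/R_D. Equating: 21.9 V_DS² − 53.3 V_DS + 9.06 = 0, giving V_DS = 0.184 V (the root below V_ov).
I_D = (9.06 − 0.184) / 9.97 = 0.89 mA.

I_D = 0.890 mA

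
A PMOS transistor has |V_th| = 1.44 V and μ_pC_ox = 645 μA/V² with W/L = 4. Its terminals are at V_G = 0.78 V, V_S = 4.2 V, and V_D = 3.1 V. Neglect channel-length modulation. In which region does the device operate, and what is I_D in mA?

V_SG = V_S − V_G = 4.2 − 0.78 = 3.42 V; V_SD = V_S − V_D = 4.2 − 3.1 = 1.1 V.
k_p = μ_pC_ox · (W/L) = 2.58 mA/V².
V_ov = V_SG − |V_th| = 3.42 − 1.44 = 1.98 V.
Since V_SD = 1.1 V < V_ov = 1.98 V, the device is in the triode region.
I_D = k_p [V_ov · V_SD − ½ V_SD²] = 2.58 × [1.98 × 1.1 − 0.5 × 1.1²] = 4.06 mA.

Triode; I_D = 4.06 mA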